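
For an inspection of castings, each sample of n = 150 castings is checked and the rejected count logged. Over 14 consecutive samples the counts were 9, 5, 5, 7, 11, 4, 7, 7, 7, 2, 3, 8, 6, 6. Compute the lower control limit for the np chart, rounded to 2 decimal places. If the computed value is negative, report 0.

p̄ = Σdᵢ / (k·n) = 87 / (14 × 150) = 0.04143
LCL = np̄ − 3·√(np̄(1−p̄)) = 6.2143 − 3 × 2.4407 = -1.1077 → 0 (negative, so LCL = 0)

0.00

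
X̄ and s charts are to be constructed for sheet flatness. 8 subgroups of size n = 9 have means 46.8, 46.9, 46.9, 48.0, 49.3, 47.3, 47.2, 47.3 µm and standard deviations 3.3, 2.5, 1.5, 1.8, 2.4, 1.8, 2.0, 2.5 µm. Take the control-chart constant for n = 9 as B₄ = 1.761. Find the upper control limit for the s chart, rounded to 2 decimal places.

s̄ = (3.3 + 2.5 + 1.5 + 1.8 + 2.4 + 1.8 + 2.0 + 2.5) / 8 = 2.2250
UCL_s = B₄·s̄ = 1.761 × 2.2250 = 3.9182

3.92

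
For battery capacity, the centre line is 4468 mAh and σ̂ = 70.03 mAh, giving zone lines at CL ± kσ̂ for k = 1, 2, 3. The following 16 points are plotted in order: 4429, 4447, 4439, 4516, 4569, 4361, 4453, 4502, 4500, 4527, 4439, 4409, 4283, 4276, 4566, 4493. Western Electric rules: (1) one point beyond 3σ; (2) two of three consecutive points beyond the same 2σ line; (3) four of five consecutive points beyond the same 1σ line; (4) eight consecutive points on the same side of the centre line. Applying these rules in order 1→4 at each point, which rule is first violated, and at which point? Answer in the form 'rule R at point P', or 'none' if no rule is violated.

rule 2 at point 14

Zone of each point (C = within 1σ̂, B = 1σ̂–2σ̂, A = 2σ̂–3σ̂, * = beyond 3σ̂; sign = side of CL): 1:-C, 2:-C, 3:-C, 4:+C, 5:+B, 6:-B, 7:-C, 8:+C, 9:+C, 10:+C, 11:-C, 12:-C, 13:-A, 14:-A, 15:+B, 16:+C
Rule 2 (two of three consecutive points beyond the same 2σ limit) is satisfied at point 14.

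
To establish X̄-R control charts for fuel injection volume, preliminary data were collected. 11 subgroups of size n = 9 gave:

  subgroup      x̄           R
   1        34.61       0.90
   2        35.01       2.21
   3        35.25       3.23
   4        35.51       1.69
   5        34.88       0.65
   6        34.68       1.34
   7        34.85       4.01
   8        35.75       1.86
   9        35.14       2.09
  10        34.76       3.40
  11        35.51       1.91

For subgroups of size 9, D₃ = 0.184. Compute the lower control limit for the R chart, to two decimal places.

R̄ = (0.90 + 2.21 + 3.23 + 1.69 + 0.65 + 1.34 + 4.01 + 1.86 + 2.09 + 3.40 + 1.91) / 11 = 23.2900 / 11 = 2.1173
LCL_R = D₃·R̄ = 0.184 × 2.1173 = 0.3896

0.39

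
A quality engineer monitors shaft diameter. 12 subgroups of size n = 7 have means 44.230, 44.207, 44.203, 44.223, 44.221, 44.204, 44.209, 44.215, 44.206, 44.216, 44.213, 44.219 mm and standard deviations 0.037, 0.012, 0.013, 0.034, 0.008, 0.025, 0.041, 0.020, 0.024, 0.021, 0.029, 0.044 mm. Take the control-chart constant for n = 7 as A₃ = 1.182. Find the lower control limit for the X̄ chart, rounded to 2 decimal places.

44.18

X̄̄ = (44.230 + 44.207 + 44.203 + 44.223 + 44.221 + 44.204 + 44.209 + 44.215 + 44.206 + 44.216 + 44.213 + 44.219) / 12 = 44.2138
s̄ = (0.037 + 0.012 + 0.013 + 0.034 + 0.008 + 0.025 + 0.041 + 0.020 + 0.024 + 0.021 + 0.029 + 0.044) / 12 = 0.0257
LCL = X̄̄ − A₃·s̄ = 44.2138 − 1.182 × 0.0257 = 44.1835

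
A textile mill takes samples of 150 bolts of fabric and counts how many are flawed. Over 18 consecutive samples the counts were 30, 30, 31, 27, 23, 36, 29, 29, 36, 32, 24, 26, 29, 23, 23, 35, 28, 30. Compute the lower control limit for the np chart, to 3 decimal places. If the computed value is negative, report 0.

14.445

p̄ = Σdᵢ / (k·n) = 521 / (18 × 150) = 0.19296
LCL = np̄ − 3·√(np̄(1−p̄)) = 28.9444 − 3 × 4.8331 = 14.4450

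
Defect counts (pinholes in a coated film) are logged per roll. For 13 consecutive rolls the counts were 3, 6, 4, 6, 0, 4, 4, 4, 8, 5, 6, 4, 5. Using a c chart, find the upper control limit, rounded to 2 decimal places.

c̄ = (3 + 6 + 4 + 6 + 0 + 4 + 4 + 4 + 8 + 5 + 6 + 4 + 5) / 13 = 59 / 13 = 4.5385
UCL = c̄ + 3√c̄ = 4.5385 + 3 × √4.5385 = 4.5385 + 3 × 2.1304 = 10.9296

10.93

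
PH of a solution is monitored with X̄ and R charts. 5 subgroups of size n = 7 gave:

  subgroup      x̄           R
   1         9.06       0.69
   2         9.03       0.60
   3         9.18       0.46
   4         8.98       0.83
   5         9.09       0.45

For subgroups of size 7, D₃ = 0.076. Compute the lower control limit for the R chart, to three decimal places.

0.046

R̄ = (0.69 + 0.60 + 0.46 + 0.83 + 0.45) / 5 = 3.0300 / 5 = 0.6060
LCL_R = D₃·R̄ = 0.076 × 0.6060 = 0.0461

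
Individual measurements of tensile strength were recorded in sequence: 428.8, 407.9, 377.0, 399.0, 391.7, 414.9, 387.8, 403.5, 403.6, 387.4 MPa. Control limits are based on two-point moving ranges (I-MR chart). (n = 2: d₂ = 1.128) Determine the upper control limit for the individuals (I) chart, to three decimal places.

448.446

X̄ = (428.8 + 407.9 + 377.0 + 399.0 + 391.7 + 414.9 + 387.8 + 403.5 + 403.6 + 387.4) / 10 = 400.1600
Moving ranges: 20.9, 30.9, 22.0, 7.3, 23.2, 27.1, 15.7, 0.1, 16.2; M̄R̄ = 163.4000 / 9 = 18.1556
UCL = X̄ + 3·M̄R̄/d₂ = 400.1600 + 3 × 18.1556 / 1.128 = 448.4461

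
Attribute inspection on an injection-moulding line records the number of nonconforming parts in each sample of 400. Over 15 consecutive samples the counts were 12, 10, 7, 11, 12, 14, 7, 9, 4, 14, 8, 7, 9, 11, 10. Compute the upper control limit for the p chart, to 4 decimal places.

0.0472

p̄ = Σdᵢ / (k·n) = 145 / (15 × 400) = 0.02417
UCL = p̄ + 3·√(p̄(1−p̄)/n) = 0.02417 + 3 × √(0.02417×0.97583/400) = 0.02417 + 3 × 0.00768 = 0.04720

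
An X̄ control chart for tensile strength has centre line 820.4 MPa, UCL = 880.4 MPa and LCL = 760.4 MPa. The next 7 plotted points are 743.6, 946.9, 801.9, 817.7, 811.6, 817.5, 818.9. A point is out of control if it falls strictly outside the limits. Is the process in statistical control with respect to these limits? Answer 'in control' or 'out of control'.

Compare each point to [760.4, 880.4]: sample 1 = 743.6 < LCL; sample 2 = 946.9 > UCL.

out of control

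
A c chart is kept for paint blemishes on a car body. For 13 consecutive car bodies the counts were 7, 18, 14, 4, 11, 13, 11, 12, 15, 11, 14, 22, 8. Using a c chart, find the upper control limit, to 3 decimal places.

c̄ = (7 + 18 + 14 + 4 + 11 + 13 + 11 + 12 + 15 + 11 + 14 + 22 + 8) / 13 = 160 / 13 = 12.3077
UCL = c̄ + 3√c̄ = 12.3077 + 3 × √12.3077 = 12.3077 + 3 × 3.5082 = 22.8324

22.832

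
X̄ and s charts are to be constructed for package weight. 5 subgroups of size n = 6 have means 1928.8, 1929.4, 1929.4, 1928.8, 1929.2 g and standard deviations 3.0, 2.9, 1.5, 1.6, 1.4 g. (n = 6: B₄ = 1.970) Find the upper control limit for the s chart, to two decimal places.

s̄ = (3.0 + 2.9 + 1.5 + 1.6 + 1.4) / 5 = 2.0800
UCL_s = B₄·s̄ = 1.970 × 2.0800 = 4.0976

4.10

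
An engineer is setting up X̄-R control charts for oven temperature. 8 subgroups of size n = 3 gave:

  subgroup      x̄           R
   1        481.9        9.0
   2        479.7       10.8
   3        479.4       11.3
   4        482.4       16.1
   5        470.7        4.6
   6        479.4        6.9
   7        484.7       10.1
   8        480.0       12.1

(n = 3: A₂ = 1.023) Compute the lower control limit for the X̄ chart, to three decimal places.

X̄̄ = (481.9 + 479.7 + 479.4 + 482.4 + 470.7 + 479.4 + 484.7 + 480.0) / 8 = 3838.2000 / 8 = 479.7750
R̄ = (9.0 + 10.8 + 11.3 + 16.1 + 4.6 + 6.9 + 10.1 + 12.1) / 8 = 80.9000 / 8 = 10.1125
LCL = X̄̄ − A₂·R̄ = 479.7750 − 1.023 × 10.1125 = 469.4299

469.430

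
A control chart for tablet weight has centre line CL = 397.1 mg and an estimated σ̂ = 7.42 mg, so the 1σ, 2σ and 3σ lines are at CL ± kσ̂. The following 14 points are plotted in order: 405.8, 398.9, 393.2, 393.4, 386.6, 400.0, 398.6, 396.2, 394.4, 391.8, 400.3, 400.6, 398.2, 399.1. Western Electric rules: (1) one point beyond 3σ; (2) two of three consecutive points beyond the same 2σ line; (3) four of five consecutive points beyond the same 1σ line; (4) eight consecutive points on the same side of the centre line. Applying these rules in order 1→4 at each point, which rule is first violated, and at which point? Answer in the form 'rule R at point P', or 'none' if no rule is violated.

none

Zone of each point (C = within 1σ̂, B = 1σ̂–2σ̂, A = 2σ̂–3σ̂, * = beyond 3σ̂; sign = side of CL): 1:+B, 2:+C, 3:-C, 4:-C, 5:-B, 6:+C, 7:+C, 8:-C, 9:-C, 10:-C, 11:+C, 12:+C, 13:+C, 14:+C
No rule fires across all 14 points.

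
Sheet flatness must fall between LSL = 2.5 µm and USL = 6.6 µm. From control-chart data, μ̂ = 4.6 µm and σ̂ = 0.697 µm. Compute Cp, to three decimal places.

0.980

Cp = (USL − LSL) / (6σ̂) = (6.6 − 2.5) / (6 × 0.697) = 4.1000 / 4.1820 = 0.9804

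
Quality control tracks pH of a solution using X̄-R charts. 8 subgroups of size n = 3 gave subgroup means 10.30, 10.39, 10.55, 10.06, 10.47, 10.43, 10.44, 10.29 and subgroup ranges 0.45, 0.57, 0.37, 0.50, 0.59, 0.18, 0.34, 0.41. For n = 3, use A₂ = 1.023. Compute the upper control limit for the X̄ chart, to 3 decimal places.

X̄̄ = (10.30 + 10.39 + 10.55 + 10.06 + 10.47 + 10.43 + 10.44 + 10.29) / 8 = 82.9300 / 8 = 10.3663
R̄ = (0.45 + 0.57 + 0.37 + 0.50 + 0.59 + 0.18 + 0.34 + 0.41) / 8 = 3.4100 / 8 = 0.4263
UCL = X̄̄ + A₂·R̄ = 10.3663 + 1.023 × 0.4263 = 10.8023

10.802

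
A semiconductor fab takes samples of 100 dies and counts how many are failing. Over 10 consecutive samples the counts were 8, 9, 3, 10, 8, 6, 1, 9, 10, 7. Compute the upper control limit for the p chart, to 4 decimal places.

p̄ = Σdᵢ / (k·n) = 71 / (10 × 100) = 0.07100
UCL = p̄ + 3·√(p̄(1−p̄)/n) = 0.07100 + 3 × √(0.07100×0.92900/100) = 0.07100 + 3 × 0.02568 = 0.14805

0.1480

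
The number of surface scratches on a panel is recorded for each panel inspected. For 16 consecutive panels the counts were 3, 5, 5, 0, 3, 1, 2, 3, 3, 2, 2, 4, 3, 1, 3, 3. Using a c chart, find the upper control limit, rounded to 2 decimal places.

7.61

c̄ = (3 + 5 + 5 + 0 + 3 + 1 + 2 + 3 + 3 + 2 + 2 + 4 + 3 + 1 + 3 + 3) / 16 = 43 / 16 = 2.6875
UCL = c̄ + 3√c̄ = 2.6875 + 3 × √2.6875 = 2.6875 + 3 × 1.6394 = 7.6056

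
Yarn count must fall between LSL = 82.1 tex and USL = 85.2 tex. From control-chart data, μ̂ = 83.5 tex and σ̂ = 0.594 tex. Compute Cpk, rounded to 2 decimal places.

Cpu = (USL − μ̂) / (3σ̂) = (85.2 − 83.5) / (3 × 0.594) = 0.9540; Cpl = (μ̂ − LSL) / (3σ̂) = (83.5 − 82.1) / (3 × 0.594) = 0.7856; Cpk = min(Cpu, Cpl) = 0.7856

0.79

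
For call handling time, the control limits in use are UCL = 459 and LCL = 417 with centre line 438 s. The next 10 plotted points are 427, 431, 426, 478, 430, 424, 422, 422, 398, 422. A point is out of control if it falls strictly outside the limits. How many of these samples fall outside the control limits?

2

Compare each point to [417, 459]: sample 4 = 478 > UCL; sample 9 = 398 < LCL.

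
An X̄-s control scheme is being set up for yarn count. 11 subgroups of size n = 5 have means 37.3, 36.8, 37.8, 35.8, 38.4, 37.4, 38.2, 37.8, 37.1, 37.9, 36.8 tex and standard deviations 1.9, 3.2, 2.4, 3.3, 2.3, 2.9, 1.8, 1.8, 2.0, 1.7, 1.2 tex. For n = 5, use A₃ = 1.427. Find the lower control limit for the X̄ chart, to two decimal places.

X̄̄ = (37.3 + 36.8 + 37.8 + 35.8 + 38.4 + 37.4 + 38.2 + 37.8 + 37.1 + 37.9 + 36.8) / 11 = 37.3909
s̄ = (1.9 + 3.2 + 2.4 + 3.3 + 2.3 + 2.9 + 1.8 + 1.8 + 2.0 + 1.7 + 1.2) / 11 = 2.2273
LCL = X̄̄ − A₃·s̄ = 37.3909 − 1.427 × 2.2273 = 34.2126

34.21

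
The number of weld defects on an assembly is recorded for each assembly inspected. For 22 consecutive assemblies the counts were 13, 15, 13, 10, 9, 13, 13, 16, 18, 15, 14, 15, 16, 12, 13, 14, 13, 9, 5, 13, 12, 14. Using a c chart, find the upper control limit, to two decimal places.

23.75

c̄ = (13 + 15 + 13 + 10 + 9 + 13 + 13 + 16 + 18 + 15 + 14 + 15 + 16 + 12 + 13 + 14 + 13 + 9 + 5 + 13 + 12 + 14) / 22 = 285 / 22 = 12.9545
UCL = c̄ + 3√c̄ = 12.9545 + 3 × √12.9545 = 12.9545 + 3 × 3.5992 = 23.7523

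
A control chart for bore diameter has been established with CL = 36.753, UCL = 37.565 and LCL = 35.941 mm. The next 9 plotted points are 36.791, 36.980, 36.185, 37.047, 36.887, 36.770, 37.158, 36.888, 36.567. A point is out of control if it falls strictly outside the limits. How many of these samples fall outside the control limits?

All 9 points lie within [35.941, 37.565].

0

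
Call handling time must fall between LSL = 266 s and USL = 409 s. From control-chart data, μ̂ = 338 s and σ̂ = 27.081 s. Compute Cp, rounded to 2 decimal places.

Cp = (USL − LSL) / (6σ̂) = (409 − 266) / (6 × 27.081) = 143.0000 / 162.4860 = 0.8801

0.88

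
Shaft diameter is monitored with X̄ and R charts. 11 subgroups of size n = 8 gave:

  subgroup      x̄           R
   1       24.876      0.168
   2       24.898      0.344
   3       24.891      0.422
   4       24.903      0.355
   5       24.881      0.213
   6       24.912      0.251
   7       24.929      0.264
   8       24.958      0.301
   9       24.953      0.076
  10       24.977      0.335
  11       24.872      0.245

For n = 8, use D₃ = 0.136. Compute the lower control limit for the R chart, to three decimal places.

0.037

R̄ = (0.168 + 0.344 + 0.422 + 0.355 + 0.213 + 0.251 + 0.264 + 0.301 + 0.076 + 0.335 + 0.245) / 11 = 2.9740 / 11 = 0.2704
LCL_R = D₃·R̄ = 0.136 × 0.2704 = 0.0368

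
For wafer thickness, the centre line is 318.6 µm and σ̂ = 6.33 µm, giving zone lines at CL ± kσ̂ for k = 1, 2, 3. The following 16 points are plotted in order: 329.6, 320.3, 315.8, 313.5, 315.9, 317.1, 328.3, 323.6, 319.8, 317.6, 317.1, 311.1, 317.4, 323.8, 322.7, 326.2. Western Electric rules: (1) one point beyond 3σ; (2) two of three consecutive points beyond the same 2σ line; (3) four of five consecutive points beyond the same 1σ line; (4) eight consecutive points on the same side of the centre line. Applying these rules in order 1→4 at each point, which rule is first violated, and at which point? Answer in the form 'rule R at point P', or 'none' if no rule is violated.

none

Zone of each point (C = within 1σ̂, B = 1σ̂–2σ̂, A = 2σ̂–3σ̂, * = beyond 3σ̂; sign = side of CL): 1:+B, 2:+C, 3:-C, 4:-C, 5:-C, 6:-C, 7:+B, 8:+C, 9:+C, 10:-C, 11:-C, 12:-B, 13:-C, 14:+C, 15:+C, 16:+B
No rule fires across all 16 points.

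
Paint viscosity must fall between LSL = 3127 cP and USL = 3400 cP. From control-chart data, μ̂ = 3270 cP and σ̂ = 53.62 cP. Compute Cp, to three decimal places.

0.849

Cp = (USL − LSL) / (6σ̂) = (3400 − 3127) / (6 × 53.62) = 273.0000 / 321.7200 = 0.8486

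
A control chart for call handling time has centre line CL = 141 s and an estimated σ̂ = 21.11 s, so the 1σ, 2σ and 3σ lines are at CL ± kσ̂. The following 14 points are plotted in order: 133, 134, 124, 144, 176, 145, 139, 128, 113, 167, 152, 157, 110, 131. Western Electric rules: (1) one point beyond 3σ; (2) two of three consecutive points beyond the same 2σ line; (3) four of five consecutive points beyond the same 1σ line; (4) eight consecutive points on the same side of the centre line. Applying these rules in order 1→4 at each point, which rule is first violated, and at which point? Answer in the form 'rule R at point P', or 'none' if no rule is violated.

none

Zone of each point (C = within 1σ̂, B = 1σ̂–2σ̂, A = 2σ̂–3σ̂, * = beyond 3σ̂; sign = side of CL): 1:-C, 2:-C, 3:-C, 4:+C, 5:+B, 6:+C, 7:-C, 8:-C, 9:-B, 10:+B, 11:+C, 12:+C, 13:-B, 14:-C
No rule fires across all 14 points.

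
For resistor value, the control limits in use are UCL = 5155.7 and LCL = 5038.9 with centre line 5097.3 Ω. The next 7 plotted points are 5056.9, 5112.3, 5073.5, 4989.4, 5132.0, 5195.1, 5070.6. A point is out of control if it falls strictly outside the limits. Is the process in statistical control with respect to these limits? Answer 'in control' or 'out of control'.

Compare each point to [5038.9, 5155.7]: sample 4 = 4989.4 < LCL; sample 6 = 5195.1 > UCL.

out of control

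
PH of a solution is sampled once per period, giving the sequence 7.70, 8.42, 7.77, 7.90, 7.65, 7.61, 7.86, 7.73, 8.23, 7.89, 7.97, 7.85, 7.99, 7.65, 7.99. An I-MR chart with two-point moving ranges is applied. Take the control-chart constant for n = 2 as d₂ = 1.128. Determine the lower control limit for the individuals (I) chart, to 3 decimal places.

7.115

X̄ = (7.70 + 8.42 + 7.77 + 7.90 + 7.65 + 7.61 + 7.86 + 7.73 + 8.23 + 7.89 + 7.97 + 7.85 + 7.99 + 7.65 + 7.99) / 15 = 7.8807
Moving ranges: 0.72, 0.65, 0.13, 0.25, 0.04, 0.25, 0.13, 0.50, 0.34, 0.08, 0.12, 0.14, 0.34, 0.34; M̄R̄ = 4.0300 / 14 = 0.2879
LCL = X̄ − 3·M̄R̄/d₂ = 7.8807 − 3 × 0.2879 / 1.128 = 7.1151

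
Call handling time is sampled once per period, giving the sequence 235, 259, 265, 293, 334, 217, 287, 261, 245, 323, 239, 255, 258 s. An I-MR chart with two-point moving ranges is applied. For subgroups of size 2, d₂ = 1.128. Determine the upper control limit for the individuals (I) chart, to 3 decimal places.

X̄ = (235 + 259 + 265 + 293 + 334 + 217 + 287 + 261 + 245 + 323 + 239 + 255 + 258) / 13 = 267.0000
Moving ranges: 24, 6, 28, 41, 117, 70, 26, 16, 78, 84, 16, 3; M̄R̄ = 509.0000 / 12 = 42.4167
UCL = X̄ + 3·M̄R̄/d₂ = 267.0000 + 3 × 42.4167 / 1.128 = 379.8103

379.810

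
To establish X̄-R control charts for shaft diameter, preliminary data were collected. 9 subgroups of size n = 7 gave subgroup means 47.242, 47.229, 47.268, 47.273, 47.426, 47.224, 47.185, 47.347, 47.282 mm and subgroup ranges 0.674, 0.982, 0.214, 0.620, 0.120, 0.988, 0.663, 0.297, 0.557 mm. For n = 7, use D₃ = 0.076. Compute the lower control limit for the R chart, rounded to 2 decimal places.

0.04

R̄ = (0.674 + 0.982 + 0.214 + 0.620 + 0.120 + 0.988 + 0.663 + 0.297 + 0.557) / 9 = 5.1150 / 9 = 0.5683
LCL_R = D₃·R̄ = 0.076 × 0.5683 = 0.0432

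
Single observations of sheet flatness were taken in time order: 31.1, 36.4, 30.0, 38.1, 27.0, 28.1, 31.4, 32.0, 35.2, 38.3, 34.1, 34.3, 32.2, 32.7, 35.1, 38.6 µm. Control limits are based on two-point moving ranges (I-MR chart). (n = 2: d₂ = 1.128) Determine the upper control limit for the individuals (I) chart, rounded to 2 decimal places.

X̄ = (31.1 + 36.4 + 30.0 + 38.1 + 27.0 + 28.1 + 31.4 + 32.0 + 35.2 + 38.3 + 34.1 + 34.3 + 32.2 + 32.7 + 35.1 + 38.6) / 16 = 33.4125
Moving ranges: 5.3, 6.4, 8.1, 11.1, 1.1, 3.3, 0.6, 3.2, 3.1, 4.2, 0.2, 2.1, 0.5, 2.4, 3.5; M̄R̄ = 55.1000 / 15 = 3.6733
UCL = X̄ + 3·M̄R̄/d₂ = 33.4125 + 3 × 3.6733 / 1.128 = 43.1820

43.18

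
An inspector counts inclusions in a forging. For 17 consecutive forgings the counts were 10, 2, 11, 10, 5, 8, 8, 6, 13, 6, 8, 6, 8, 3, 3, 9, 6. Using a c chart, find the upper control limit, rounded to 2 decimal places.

c̄ = (10 + 2 + 11 + 10 + 5 + 8 + 8 + 6 + 13 + 6 + 8 + 6 + 8 + 3 + 3 + 9 + 6) / 17 = 122 / 17 = 7.1765
UCL = c̄ + 3√c̄ = 7.1765 + 3 × √7.1765 = 7.1765 + 3 × 2.6789 = 15.2132

15.21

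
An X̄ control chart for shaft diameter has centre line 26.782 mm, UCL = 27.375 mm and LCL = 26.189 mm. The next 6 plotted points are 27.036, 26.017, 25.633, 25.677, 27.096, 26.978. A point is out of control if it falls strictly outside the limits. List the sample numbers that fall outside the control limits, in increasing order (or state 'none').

2, 3, 4

Compare each point to [26.189, 27.375]: sample 2 = 26.017 < LCL; sample 3 = 25.633 < LCL; sample 4 = 25.677 < LCL.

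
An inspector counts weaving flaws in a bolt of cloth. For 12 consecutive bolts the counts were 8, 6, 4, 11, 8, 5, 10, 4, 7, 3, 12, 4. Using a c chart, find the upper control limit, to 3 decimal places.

c̄ = (8 + 6 + 4 + 11 + 8 + 5 + 10 + 4 + 7 + 3 + 12 + 4) / 12 = 82 / 12 = 6.8333
UCL = c̄ + 3√c̄ = 6.8333 + 3 × √6.8333 = 6.8333 + 3 × 2.6141 = 14.6755

14.676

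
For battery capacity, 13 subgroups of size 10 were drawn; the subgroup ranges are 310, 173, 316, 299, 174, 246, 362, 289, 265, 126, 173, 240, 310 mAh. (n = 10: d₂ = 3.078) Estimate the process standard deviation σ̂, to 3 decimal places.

82.046

R̄ = (310 + 173 + 316 + 299 + 174 + 246 + 362 + 289 + 265 + 126 + 173 + 240 + 310) / 13 = 252.5385
σ̂ = R̄ / d₂ = 252.5385 / 3.078 = 82.0463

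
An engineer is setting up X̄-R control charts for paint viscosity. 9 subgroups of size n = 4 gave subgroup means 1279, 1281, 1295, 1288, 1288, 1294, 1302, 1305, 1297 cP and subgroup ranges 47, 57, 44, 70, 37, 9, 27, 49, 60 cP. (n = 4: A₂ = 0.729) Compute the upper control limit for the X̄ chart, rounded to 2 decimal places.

1324.51

X̄̄ = (1279 + 1281 + 1295 + 1288 + 1288 + 1294 + 1302 + 1305 + 1297) / 9 = 11629.0000 / 9 = 1292.1111
R̄ = (47 + 57 + 44 + 70 + 37 + 9 + 27 + 49 + 60) / 9 = 400.0000 / 9 = 44.4444
UCL = X̄̄ + A₂·R̄ = 1292.1111 + 0.729 × 44.4444 = 1324.5111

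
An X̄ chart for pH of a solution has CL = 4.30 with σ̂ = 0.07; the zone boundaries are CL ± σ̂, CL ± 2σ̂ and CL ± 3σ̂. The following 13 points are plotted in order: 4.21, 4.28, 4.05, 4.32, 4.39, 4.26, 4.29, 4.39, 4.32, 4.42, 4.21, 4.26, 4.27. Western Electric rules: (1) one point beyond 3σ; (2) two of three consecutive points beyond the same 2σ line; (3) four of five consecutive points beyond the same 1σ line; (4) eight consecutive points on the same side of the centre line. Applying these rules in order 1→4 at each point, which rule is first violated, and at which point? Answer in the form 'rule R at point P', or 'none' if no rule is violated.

rule 1 at point 3

Zone of each point (C = within 1σ̂, B = 1σ̂–2σ̂, A = 2σ̂–3σ̂, * = beyond 3σ̂; sign = side of CL): 1:-B, 2:-C, 3:-*, 4:+C, 5:+B, 6:-C, 7:-C, 8:+B, 9:+C, 10:+B, 11:-B, 12:-C, 13:-C
Rule 1 (one point beyond the 3σ limits) is satisfied at point 3.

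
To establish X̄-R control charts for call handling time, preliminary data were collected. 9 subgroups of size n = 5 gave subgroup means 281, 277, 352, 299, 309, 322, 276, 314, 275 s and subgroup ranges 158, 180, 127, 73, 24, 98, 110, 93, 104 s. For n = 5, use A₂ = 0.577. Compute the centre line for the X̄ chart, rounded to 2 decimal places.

X̄̄ = (281 + 277 + 352 + 299 + 309 + 322 + 276 + 314 + 275) / 9 = 2705.0000 / 9 = 300.5556
CL = X̄̄ = 300.5556

300.56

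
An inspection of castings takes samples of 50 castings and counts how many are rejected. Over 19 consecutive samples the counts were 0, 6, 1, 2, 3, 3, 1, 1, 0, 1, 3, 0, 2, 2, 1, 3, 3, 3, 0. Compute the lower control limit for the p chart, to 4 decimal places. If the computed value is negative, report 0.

p̄ = Σdᵢ / (k·n) = 35 / (19 × 50) = 0.03684
LCL = p̄ − 3·√(p̄(1−p̄)/n) = 0.03684 − 3 × 0.02664 = -0.04308 → 0 (negative, so LCL = 0)

0.0000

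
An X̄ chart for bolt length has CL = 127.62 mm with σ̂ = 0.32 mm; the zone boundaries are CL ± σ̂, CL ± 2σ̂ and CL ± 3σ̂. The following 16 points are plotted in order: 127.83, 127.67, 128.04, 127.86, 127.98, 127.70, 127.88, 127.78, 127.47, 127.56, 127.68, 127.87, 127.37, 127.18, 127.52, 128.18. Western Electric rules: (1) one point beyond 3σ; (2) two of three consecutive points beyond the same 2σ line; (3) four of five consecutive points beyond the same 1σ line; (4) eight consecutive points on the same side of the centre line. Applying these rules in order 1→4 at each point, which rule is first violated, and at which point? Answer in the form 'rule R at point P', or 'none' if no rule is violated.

Zone of each point (C = within 1σ̂, B = 1σ̂–2σ̂, A = 2σ̂–3σ̂, * = beyond 3σ̂; sign = side of CL): 1:+C, 2:+C, 3:+B, 4:+C, 5:+B, 6:+C, 7:+C, 8:+C, 9:-C, 10:-C, 11:+C, 12:+C, 13:-C, 14:-B, 15:-C, 16:+B
Rule 4 (eight consecutive points on the same side of the centre line) is satisfied at point 8.

rule 4 at point 8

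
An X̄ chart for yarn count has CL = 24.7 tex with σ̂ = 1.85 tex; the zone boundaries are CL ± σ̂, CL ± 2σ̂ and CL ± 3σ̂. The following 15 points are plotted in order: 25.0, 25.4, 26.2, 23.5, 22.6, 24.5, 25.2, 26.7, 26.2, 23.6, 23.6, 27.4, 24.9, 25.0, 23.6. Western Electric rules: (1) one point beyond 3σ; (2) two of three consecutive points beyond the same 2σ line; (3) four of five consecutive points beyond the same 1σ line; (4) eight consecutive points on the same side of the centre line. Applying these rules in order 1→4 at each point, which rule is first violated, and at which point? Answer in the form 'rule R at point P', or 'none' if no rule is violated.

Zone of each point (C = within 1σ̂, B = 1σ̂–2σ̂, A = 2σ̂–3σ̂, * = beyond 3σ̂; sign = side of CL): 1:+C, 2:+C, 3:+C, 4:-C, 5:-B, 6:-C, 7:+C, 8:+B, 9:+C, 10:-C, 11:-C, 12:+B, 13:+C, 14:+C, 15:-C
No rule fires across all 15 points.

none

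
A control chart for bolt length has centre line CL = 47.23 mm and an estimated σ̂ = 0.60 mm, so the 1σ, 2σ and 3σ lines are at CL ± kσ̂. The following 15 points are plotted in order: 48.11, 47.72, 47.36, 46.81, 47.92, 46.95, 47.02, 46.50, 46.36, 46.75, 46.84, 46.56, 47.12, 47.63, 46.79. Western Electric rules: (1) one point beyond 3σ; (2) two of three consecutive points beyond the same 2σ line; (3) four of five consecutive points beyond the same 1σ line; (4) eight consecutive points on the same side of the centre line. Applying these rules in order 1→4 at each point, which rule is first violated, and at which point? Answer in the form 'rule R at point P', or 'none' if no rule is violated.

rule 4 at point 13

Zone of each point (C = within 1σ̂, B = 1σ̂–2σ̂, A = 2σ̂–3σ̂, * = beyond 3σ̂; sign = side of CL): 1:+B, 2:+C, 3:+C, 4:-C, 5:+B, 6:-C, 7:-C, 8:-B, 9:-B, 10:-C, 11:-C, 12:-B, 13:-C, 14:+C, 15:-C
Rule 4 (eight consecutive points on the same side of the centre line) is satisfied at point 13.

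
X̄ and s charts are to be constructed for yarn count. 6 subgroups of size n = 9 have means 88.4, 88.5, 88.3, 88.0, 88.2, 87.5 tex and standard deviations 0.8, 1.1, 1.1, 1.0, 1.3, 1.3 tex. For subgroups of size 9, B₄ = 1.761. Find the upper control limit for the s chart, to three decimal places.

s̄ = (0.8 + 1.1 + 1.1 + 1.0 + 1.3 + 1.3) / 6 = 1.1000
UCL_s = B₄·s̄ = 1.761 × 1.1000 = 1.9371

1.937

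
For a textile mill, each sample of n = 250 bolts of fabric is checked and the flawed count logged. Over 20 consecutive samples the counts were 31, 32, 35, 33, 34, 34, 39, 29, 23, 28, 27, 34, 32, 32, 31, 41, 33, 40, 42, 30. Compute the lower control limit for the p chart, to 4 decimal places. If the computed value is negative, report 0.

0.0678

p̄ = Σdᵢ / (k·n) = 660 / (20 × 250) = 0.13200
LCL = p̄ − 3·√(p̄(1−p̄)/n) = 0.13200 − 3 × 0.02141 = 0.06778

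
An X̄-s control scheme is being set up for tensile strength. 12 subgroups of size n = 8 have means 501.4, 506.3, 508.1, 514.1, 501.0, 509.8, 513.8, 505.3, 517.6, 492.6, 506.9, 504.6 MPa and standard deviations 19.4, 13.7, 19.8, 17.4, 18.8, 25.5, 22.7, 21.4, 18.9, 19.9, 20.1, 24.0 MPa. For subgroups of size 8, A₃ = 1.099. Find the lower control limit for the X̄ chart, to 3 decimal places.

484.665

X̄̄ = (501.4 + 506.3 + 508.1 + 514.1 + 501.0 + 509.8 + 513.8 + 505.3 + 517.6 + 492.6 + 506.9 + 504.6) / 12 = 506.7917
s̄ = (19.4 + 13.7 + 19.8 + 17.4 + 18.8 + 25.5 + 22.7 + 21.4 + 18.9 + 19.9 + 20.1 + 24.0) / 12 = 20.1333
LCL = X̄̄ − A₃·s̄ = 506.7917 − 1.099 × 20.1333 = 484.6651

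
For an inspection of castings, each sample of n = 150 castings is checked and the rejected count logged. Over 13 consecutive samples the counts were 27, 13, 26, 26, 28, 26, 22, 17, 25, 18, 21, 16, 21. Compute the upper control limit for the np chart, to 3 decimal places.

p̄ = Σdᵢ / (k·n) = 286 / (13 × 150) = 0.14667
UCL = np̄ + 3·√(np̄(1−p̄)) = 22.0000 + 3 × √(22.0000×0.85333) = 22.0000 + 3 × 4.3328 = 34.9985

34.998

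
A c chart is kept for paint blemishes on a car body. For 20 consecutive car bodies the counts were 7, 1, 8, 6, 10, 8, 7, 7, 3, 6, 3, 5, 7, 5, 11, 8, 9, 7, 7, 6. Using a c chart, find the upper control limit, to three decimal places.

14.228

c̄ = (7 + 1 + 8 + 6 + 10 + 8 + 7 + 7 + 3 + 6 + 3 + 5 + 7 + 5 + 11 + 8 + 9 + 7 + 7 + 6) / 20 = 131 / 20 = 6.5500
UCL = c̄ + 3√c̄ = 6.5500 + 3 × √6.5500 = 6.5500 + 3 × 2.5593 = 14.2279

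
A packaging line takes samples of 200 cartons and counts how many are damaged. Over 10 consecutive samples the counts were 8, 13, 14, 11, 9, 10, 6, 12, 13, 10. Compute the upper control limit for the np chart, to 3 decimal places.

20.105

p̄ = Σdᵢ / (k·n) = 106 / (10 × 200) = 0.05300
UCL = np̄ + 3·√(np̄(1−p̄)) = 10.6000 + 3 × √(10.6000×0.94700) = 10.6000 + 3 × 3.1683 = 20.1049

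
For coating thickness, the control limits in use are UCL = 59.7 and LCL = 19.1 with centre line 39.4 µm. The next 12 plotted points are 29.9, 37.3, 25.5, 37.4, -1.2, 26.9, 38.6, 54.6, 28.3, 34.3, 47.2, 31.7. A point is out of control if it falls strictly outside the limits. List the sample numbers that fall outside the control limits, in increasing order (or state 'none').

5

Compare each point to [19.1, 59.7]: sample 5 = -1.2 < LCL.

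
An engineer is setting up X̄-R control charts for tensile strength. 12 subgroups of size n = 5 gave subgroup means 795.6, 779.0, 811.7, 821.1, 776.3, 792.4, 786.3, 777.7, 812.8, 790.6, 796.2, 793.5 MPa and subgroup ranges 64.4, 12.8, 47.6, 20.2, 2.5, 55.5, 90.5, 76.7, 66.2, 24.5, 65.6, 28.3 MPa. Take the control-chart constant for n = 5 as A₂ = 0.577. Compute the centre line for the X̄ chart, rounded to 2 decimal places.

794.43

X̄̄ = (795.6 + 779.0 + 811.7 + 821.1 + 776.3 + 792.4 + 786.3 + 777.7 + 812.8 + 790.6 + 796.2 + 793.5) / 12 = 9533.2000 / 12 = 794.4333
CL = X̄̄ = 794.4333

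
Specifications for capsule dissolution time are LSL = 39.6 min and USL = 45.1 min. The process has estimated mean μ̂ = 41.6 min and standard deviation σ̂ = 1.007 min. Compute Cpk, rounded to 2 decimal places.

Cpu = (USL − μ̂) / (3σ̂) = (45.1 − 41.6) / (3 × 1.007) = 1.1586; Cpl = (μ̂ − LSL) / (3σ̂) = (41.6 − 39.6) / (3 × 1.007) = 0.6620; Cpk = min(Cpu, Cpl) = 0.6620

0.66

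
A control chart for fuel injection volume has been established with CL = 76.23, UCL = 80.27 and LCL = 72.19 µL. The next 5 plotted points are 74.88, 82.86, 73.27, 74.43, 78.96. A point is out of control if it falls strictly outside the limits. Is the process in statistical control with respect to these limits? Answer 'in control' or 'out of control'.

Compare each point to [72.19, 80.27]: sample 2 = 82.86 > UCL.

out of control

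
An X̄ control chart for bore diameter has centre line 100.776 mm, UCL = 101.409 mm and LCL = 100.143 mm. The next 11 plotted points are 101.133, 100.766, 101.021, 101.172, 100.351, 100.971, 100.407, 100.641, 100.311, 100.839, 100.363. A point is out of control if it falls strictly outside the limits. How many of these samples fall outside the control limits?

0

All 11 points lie within [100.143, 101.409].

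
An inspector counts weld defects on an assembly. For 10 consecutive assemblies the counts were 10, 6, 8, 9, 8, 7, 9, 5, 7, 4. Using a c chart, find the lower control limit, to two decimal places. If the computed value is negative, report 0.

c̄ = (10 + 6 + 8 + 9 + 8 + 7 + 9 + 5 + 7 + 4) / 10 = 73 / 10 = 7.3000
LCL = c̄ − 3√c̄ = 7.3000 − 3 × 2.7019 = -0.8056 → 0 (cannot be negative)

0.00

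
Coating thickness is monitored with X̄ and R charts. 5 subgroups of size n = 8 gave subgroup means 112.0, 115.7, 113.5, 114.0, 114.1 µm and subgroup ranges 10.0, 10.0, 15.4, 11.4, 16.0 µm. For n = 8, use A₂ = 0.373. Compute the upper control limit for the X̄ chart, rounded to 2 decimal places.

118.54

X̄̄ = (112.0 + 115.7 + 113.5 + 114.0 + 114.1) / 5 = 569.3000 / 5 = 113.8600
R̄ = (10.0 + 10.0 + 15.4 + 11.4 + 16.0) / 5 = 62.8000 / 5 = 12.5600
UCL = X̄̄ + A₂·R̄ = 113.8600 + 0.373 × 12.5600 = 118.5449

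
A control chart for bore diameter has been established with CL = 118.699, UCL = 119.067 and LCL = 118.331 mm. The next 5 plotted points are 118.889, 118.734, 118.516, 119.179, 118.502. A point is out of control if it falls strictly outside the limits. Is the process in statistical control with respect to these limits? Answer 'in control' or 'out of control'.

out of control

Compare each point to [118.331, 119.067]: sample 4 = 119.179 > UCL.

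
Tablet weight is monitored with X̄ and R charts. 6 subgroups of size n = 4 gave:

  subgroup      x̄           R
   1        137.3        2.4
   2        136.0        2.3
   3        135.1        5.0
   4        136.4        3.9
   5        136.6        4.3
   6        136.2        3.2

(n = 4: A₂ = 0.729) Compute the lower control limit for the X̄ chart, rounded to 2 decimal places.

X̄̄ = (137.3 + 136.0 + 135.1 + 136.4 + 136.6 + 136.2) / 6 = 817.6000 / 6 = 136.2667
R̄ = (2.4 + 2.3 + 5.0 + 3.9 + 4.3 + 3.2) / 6 = 21.1000 / 6 = 3.5167
LCL = X̄̄ − A₂·R̄ = 136.2667 − 0.729 × 3.5167 = 133.7030

133.70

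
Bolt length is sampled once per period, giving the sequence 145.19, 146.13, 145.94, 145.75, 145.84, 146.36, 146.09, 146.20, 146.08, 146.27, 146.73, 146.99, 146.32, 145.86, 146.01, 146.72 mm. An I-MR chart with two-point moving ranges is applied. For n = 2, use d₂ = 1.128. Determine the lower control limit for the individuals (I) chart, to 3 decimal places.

X̄ = (145.19 + 146.13 + 145.94 + 145.75 + 145.84 + 146.36 + 146.09 + 146.20 + 146.08 + 146.27 + 146.73 + 146.99 + 146.32 + 145.86 + 146.01 + 146.72) / 16 = 146.1550
Moving ranges: 0.94, 0.19, 0.19, 0.09, 0.52, 0.27, 0.11, 0.12, 0.19, 0.46, 0.26, 0.67, 0.46, 0.15, 0.71; M̄R̄ = 5.3300 / 15 = 0.3553
LCL = X̄ − 3·M̄R̄/d₂ = 146.1550 − 3 × 0.3553 / 1.128 = 145.2100

145.210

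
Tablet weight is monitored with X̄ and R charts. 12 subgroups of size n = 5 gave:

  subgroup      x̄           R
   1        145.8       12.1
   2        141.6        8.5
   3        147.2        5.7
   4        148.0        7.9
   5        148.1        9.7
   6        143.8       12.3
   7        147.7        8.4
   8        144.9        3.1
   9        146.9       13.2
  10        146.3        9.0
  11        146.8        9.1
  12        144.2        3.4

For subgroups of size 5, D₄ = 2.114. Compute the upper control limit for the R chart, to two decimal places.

R̄ = (12.1 + 8.5 + 5.7 + 7.9 + 9.7 + 12.3 + 8.4 + 3.1 + 13.2 + 9.0 + 9.1 + 3.4) / 12 = 102.4000 / 12 = 8.5333
UCL_R = D₄·R̄ = 2.114 × 8.5333 = 18.0395

18.04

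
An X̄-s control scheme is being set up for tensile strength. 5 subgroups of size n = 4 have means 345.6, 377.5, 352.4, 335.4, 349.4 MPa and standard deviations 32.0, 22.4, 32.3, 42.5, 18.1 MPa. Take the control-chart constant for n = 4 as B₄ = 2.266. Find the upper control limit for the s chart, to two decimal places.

66.76

s̄ = (32.0 + 22.4 + 32.3 + 42.5 + 18.1) / 5 = 29.4600
UCL_s = B₄·s̄ = 2.266 × 29.4600 = 66.7564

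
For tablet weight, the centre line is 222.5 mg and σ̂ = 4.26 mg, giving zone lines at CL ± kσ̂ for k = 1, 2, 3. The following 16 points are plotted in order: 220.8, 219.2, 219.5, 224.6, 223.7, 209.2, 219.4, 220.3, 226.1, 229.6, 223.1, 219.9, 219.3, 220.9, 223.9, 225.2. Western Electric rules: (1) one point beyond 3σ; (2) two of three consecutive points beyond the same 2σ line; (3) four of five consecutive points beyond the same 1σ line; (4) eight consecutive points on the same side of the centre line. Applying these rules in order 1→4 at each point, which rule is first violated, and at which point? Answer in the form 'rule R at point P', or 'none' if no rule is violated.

Zone of each point (C = within 1σ̂, B = 1σ̂–2σ̂, A = 2σ̂–3σ̂, * = beyond 3σ̂; sign = side of CL): 1:-C, 2:-C, 3:-C, 4:+C, 5:+C, 6:-*, 7:-C, 8:-C, 9:+C, 10:+B, 11:+C, 12:-C, 13:-C, 14:-C, 15:+C, 16:+C
Rule 1 (one point beyond the 3σ limits) is satisfied at point 6.

rule 1 at point 6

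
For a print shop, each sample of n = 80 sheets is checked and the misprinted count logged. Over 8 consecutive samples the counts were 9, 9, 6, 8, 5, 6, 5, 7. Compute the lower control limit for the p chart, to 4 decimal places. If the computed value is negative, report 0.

0.0000

p̄ = Σdᵢ / (k·n) = 55 / (8 × 80) = 0.08594
LCL = p̄ − 3·√(p̄(1−p̄)/n) = 0.08594 − 3 × 0.03134 = -0.00807 → 0 (negative, so LCL = 0)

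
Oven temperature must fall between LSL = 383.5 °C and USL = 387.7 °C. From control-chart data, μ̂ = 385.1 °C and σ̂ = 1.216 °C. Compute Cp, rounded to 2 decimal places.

0.58

Cp = (USL − LSL) / (6σ̂) = (387.7 − 383.5) / (6 × 1.216) = 4.2000 / 7.2960 = 0.5757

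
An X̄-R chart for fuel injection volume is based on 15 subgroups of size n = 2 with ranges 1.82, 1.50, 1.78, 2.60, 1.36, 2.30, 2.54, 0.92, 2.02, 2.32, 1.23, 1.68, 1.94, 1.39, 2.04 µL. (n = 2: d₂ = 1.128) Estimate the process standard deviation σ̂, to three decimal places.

1.622

R̄ = (1.82 + 1.50 + 1.78 + 2.60 + 1.36 + 2.30 + 2.54 + 0.92 + 2.02 + 2.32 + 1.23 + 1.68 + 1.94 + 1.39 + 2.04) / 15 = 1.8293
σ̂ = R̄ / d₂ = 1.8293 / 1.128 = 1.6217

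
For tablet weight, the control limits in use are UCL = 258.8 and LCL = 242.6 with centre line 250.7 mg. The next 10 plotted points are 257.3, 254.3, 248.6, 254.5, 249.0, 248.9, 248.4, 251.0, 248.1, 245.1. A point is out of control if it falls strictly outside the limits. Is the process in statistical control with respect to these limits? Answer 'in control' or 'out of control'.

in control

All 10 points lie within [242.6, 258.8].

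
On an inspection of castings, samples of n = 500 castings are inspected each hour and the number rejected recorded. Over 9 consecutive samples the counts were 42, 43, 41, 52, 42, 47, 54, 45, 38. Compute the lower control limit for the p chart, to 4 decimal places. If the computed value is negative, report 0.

0.0514

p̄ = Σdᵢ / (k·n) = 404 / (9 × 500) = 0.08978
LCL = p̄ − 3·√(p̄(1−p̄)/n) = 0.08978 − 3 × 0.01278 = 0.05143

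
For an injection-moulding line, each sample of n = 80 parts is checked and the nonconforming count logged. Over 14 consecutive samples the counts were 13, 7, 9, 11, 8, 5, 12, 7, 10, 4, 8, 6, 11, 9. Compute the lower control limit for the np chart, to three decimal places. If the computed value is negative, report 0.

p̄ = Σdᵢ / (k·n) = 120 / (14 × 80) = 0.10714
LCL = np̄ − 3·√(np̄(1−p̄)) = 8.5714 − 3 × 2.7664 = 0.2722

0.272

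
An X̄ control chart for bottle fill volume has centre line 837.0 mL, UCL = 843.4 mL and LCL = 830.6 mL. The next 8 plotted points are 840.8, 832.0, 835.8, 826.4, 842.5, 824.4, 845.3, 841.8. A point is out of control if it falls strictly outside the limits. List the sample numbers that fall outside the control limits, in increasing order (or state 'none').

Compare each point to [830.6, 843.4]: sample 4 = 826.4 < LCL; sample 6 = 824.4 < LCL; sample 7 = 845.3 > UCL.

4, 6, 7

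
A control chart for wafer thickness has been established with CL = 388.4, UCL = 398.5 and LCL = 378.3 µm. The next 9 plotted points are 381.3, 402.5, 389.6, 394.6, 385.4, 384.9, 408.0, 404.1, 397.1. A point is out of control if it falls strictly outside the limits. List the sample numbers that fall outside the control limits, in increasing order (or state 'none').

Compare each point to [378.3, 398.5]: sample 2 = 402.5 > UCL; sample 7 = 408.0 > UCL; sample 8 = 404.1 > UCL.

2, 7, 8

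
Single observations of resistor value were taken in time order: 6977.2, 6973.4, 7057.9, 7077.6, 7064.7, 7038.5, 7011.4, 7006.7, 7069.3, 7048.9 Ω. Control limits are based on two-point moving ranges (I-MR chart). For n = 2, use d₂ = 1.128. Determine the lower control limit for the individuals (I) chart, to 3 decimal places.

6955.166

X̄ = (6977.2 + 6973.4 + 7057.9 + 7077.6 + 7064.7 + 7038.5 + 7011.4 + 7006.7 + 7069.3 + 7048.9) / 10 = 7032.5600
Moving ranges: 3.8, 84.5, 19.7, 12.9, 26.2, 27.1, 4.7, 62.6, 20.4; M̄R̄ = 261.9000 / 9 = 29.1000
LCL = X̄ − 3·M̄R̄/d₂ = 7032.5600 − 3 × 29.1000 / 1.128 = 6955.1664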